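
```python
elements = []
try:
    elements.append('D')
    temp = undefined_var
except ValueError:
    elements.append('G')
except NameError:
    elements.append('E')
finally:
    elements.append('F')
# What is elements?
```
['D', 'E', 'F']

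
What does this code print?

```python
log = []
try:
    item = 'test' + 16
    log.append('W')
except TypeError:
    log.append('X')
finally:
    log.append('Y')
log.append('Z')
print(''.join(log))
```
XYZ

finally always runs, even after exception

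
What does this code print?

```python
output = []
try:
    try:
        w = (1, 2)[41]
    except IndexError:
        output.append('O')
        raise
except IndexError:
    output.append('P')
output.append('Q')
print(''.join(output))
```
OPQ

raise without argument re-raises current exception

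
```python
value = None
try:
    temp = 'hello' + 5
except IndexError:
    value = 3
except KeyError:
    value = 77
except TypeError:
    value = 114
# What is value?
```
114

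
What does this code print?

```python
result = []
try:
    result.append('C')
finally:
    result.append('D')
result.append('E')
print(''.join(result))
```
CDE

try/finally without except, no exception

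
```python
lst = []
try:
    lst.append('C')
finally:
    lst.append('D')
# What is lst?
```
['C', 'D']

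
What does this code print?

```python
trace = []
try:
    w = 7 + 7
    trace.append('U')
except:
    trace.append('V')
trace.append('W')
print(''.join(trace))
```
UW

No exception, try block completes normally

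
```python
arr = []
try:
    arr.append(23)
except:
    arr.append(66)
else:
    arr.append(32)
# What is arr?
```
[23, 32]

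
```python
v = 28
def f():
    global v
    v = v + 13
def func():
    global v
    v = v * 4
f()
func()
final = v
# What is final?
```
164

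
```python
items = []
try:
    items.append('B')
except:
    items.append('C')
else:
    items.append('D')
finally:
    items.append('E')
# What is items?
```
['B', 'D', 'E']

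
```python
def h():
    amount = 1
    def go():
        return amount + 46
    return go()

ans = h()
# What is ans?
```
47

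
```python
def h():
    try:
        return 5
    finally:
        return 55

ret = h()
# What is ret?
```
55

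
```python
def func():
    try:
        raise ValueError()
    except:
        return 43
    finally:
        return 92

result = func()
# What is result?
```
92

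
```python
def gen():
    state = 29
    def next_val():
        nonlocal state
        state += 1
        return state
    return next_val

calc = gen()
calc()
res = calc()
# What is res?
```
31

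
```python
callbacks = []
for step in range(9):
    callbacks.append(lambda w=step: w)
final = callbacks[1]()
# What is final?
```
1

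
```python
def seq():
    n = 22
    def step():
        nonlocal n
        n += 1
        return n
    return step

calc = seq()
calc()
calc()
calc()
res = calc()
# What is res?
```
26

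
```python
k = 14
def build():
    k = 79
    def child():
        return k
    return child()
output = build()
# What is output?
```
79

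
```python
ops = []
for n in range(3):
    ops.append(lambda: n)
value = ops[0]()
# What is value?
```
2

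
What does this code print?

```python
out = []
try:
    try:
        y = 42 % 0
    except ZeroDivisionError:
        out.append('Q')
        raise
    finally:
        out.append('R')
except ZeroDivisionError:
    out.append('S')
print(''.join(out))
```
QRS

finally runs before re-raised exception propagates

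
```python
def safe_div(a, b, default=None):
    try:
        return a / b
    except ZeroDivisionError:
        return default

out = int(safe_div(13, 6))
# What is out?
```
2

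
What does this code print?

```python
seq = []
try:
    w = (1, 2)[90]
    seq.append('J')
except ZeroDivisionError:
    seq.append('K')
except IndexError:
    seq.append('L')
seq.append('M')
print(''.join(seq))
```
LM

IndexError is caught by its specific handler, not ZeroDivisionError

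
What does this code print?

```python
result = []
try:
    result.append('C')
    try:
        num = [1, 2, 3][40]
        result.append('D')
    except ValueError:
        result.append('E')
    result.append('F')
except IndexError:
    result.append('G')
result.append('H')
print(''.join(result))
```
CGH

Inner handler doesn't match, propagates to outer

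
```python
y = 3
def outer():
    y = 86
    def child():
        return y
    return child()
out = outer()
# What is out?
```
86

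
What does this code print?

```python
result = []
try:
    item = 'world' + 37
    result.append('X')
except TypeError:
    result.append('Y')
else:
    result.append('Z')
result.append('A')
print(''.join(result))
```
YA

else block skipped when exception is caught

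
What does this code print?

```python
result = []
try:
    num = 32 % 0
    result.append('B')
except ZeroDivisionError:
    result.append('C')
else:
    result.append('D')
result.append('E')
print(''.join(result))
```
CE

else block skipped when exception is caught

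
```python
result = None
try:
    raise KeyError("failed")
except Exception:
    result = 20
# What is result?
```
20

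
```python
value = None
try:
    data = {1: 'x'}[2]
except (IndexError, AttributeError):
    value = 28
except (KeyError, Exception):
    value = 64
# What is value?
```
64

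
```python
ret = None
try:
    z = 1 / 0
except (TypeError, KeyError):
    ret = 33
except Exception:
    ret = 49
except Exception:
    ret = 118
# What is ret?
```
49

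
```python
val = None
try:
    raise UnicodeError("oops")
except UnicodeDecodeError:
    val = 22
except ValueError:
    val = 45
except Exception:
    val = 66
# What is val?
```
45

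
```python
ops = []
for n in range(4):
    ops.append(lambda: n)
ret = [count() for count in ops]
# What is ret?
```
[3, 3, 3, 3]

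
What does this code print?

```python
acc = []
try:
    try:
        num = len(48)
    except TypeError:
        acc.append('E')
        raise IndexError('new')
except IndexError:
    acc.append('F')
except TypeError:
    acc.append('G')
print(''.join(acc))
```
EF

New IndexError raised, caught by outer IndexError handler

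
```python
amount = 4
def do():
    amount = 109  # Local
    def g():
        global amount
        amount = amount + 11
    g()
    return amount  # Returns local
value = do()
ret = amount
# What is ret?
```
15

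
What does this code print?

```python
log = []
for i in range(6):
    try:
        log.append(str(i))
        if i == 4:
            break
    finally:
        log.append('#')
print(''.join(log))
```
0#1#2#3#4#

finally runs even when breaking out of loop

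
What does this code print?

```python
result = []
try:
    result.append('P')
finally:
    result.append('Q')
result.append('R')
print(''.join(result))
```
PQR

try/finally without except, no exception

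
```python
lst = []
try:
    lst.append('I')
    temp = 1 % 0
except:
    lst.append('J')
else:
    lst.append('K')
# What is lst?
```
['I', 'J']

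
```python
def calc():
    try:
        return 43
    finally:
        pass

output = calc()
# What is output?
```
43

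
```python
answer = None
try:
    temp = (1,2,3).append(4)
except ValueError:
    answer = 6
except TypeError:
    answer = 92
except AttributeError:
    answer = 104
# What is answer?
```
104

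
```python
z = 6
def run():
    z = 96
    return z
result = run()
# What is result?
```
96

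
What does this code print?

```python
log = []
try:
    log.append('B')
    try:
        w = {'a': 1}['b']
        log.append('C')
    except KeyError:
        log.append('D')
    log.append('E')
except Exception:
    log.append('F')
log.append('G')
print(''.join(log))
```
BDEG

Inner exception caught by inner handler, outer continues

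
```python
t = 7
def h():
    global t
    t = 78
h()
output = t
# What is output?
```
78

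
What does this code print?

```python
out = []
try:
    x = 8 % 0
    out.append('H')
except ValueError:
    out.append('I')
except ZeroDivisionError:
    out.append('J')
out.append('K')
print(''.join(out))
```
JK

ZeroDivisionError is caught by its specific handler, not ValueError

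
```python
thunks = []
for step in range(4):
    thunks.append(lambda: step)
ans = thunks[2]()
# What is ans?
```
3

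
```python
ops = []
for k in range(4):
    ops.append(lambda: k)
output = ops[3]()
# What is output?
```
3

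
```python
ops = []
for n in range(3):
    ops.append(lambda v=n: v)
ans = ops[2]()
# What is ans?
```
2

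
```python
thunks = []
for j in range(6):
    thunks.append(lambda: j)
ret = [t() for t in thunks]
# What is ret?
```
[5, 5, 5, 5, 5, 5]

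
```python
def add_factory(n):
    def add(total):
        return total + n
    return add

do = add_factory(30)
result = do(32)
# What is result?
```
62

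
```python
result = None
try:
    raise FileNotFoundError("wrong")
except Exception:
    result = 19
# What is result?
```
19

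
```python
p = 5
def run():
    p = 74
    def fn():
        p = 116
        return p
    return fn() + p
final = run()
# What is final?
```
190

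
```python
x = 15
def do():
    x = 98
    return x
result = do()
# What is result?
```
98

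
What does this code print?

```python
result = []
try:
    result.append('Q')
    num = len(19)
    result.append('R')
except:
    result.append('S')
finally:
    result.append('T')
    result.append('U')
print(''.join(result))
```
QSTU

Code before exception runs, then except, then all of finally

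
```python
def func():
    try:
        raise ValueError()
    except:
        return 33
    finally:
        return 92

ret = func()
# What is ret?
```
92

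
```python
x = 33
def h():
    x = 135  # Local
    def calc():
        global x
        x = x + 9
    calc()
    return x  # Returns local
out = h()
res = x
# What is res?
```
42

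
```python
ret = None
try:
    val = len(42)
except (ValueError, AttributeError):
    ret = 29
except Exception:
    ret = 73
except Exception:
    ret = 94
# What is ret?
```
73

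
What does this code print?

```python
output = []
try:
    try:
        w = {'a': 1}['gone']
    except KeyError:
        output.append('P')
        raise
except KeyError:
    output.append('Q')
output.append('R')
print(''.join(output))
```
PQR

raise without argument re-raises current exception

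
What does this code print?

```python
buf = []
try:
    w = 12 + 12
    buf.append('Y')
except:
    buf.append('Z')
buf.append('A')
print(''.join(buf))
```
YA

No exception, try block completes normally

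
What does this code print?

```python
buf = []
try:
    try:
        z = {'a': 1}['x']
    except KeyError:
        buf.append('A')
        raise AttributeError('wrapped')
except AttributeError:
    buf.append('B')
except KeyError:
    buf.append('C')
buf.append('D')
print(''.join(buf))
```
ABD

AttributeError raised and caught, original KeyError not re-raised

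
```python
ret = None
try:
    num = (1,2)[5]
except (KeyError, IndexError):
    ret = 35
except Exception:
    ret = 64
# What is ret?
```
35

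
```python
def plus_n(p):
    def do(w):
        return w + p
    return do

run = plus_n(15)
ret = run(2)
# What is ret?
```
17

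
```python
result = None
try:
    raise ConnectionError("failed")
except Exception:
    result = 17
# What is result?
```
17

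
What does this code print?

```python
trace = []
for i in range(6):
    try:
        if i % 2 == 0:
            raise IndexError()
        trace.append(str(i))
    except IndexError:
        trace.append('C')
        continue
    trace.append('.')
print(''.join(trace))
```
C1.C3.C5.

continue in except skips rest of loop body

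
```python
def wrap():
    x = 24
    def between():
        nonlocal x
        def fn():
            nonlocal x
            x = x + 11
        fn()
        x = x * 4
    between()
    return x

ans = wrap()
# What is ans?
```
140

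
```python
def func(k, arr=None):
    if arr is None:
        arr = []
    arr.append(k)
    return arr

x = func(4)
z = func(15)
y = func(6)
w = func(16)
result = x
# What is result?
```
[4]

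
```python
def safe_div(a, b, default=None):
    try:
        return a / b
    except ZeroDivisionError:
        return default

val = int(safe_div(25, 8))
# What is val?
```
3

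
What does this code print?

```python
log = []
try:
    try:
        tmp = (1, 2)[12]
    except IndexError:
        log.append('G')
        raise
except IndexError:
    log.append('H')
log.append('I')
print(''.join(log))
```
GHI

raise without argument re-raises current exception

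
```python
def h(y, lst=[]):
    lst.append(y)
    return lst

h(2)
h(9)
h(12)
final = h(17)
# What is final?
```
[2, 9, 12, 17]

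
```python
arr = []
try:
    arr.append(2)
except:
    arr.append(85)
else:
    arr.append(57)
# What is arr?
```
[2, 57]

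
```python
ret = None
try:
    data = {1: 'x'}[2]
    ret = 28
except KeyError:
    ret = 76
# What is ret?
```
76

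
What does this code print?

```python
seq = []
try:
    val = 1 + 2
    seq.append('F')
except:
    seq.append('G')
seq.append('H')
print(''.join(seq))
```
FH

No exception, try block completes normally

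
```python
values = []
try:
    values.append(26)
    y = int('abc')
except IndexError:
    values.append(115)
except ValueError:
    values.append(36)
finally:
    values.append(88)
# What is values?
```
[26, 36, 88]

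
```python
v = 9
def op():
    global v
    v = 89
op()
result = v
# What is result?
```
89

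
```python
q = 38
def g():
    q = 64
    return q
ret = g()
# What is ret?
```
64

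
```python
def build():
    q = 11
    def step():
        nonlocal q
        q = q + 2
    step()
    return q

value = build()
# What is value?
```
13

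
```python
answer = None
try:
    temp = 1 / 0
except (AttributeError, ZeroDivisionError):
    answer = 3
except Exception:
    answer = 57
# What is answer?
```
3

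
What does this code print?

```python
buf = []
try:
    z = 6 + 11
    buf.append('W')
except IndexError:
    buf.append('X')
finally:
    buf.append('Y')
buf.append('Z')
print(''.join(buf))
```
WYZ

finally runs after normal execution too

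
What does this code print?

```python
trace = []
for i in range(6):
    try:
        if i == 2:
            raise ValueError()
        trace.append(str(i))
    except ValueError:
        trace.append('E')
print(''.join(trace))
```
01E345

Exception on i=2 caught, loop continues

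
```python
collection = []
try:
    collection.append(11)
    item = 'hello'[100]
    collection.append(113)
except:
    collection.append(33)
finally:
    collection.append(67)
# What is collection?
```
[11, 33, 67]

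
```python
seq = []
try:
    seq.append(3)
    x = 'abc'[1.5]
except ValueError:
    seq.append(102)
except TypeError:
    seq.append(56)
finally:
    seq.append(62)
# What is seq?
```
[3, 56, 62]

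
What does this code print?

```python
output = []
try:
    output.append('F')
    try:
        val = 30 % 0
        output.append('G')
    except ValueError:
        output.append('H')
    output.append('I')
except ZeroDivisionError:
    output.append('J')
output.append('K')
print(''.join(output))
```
FJK

Inner handler doesn't match, propagates to outer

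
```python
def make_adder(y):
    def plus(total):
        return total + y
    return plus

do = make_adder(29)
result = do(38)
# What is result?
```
67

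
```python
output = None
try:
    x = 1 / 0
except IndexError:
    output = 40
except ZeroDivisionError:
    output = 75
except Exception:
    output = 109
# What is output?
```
75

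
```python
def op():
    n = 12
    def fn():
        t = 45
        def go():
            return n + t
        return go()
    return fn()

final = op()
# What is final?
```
57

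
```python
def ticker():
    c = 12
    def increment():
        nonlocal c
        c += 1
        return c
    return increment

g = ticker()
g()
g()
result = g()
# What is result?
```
15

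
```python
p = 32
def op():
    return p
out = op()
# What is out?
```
32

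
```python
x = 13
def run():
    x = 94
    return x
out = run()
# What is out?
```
94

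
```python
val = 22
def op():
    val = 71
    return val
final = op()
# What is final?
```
71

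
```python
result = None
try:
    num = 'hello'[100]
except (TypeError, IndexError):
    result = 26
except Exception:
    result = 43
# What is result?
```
26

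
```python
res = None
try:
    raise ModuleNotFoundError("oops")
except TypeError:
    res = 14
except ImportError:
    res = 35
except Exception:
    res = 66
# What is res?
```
35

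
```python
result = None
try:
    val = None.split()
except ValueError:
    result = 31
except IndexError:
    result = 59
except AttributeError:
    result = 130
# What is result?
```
130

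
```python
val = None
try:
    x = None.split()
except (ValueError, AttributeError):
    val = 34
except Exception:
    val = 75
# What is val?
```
34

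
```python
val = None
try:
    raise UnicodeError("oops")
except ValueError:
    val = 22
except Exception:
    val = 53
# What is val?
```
22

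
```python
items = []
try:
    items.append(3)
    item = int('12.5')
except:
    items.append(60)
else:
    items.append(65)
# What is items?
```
[3, 60]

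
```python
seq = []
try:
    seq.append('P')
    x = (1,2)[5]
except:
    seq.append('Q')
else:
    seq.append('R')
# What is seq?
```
['P', 'Q']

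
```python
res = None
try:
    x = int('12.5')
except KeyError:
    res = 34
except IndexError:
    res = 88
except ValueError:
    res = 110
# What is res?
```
110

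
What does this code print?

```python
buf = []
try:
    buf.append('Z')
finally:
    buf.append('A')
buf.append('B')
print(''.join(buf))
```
ZAB

try/finally without except, no exception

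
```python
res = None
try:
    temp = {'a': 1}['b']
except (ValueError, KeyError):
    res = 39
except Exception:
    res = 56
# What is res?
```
39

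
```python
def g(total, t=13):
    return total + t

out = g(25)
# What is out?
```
38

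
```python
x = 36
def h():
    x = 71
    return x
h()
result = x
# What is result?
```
36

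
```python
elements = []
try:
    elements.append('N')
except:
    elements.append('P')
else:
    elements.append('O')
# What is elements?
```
['N', 'O']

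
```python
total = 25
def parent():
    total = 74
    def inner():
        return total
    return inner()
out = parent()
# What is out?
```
74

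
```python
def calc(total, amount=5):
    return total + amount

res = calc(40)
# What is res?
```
45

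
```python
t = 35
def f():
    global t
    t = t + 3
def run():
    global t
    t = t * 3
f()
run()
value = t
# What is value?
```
114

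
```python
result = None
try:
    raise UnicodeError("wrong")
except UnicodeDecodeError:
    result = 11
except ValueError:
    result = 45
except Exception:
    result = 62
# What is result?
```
45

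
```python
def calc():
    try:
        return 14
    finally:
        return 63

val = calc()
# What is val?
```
63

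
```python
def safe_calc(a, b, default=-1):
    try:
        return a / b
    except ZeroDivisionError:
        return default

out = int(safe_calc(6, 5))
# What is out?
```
1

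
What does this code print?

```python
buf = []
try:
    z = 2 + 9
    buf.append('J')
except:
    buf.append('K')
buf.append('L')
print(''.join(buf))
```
JL

No exception, try block completes normally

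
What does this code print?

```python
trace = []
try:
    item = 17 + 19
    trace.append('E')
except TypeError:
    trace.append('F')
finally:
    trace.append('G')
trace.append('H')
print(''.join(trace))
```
EGH

finally runs after normal execution too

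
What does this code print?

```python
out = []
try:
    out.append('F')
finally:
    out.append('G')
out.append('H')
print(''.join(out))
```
FGH

try/finally without except, no exception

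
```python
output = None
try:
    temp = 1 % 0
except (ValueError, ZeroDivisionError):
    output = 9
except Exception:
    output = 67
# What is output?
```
9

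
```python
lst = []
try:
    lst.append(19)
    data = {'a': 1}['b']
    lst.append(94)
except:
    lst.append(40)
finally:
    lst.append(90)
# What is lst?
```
[19, 40, 90]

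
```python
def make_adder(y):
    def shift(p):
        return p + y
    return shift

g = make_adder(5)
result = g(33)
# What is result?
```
38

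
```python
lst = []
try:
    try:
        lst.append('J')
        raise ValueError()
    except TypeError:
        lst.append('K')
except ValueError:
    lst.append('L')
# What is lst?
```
['J', 'L']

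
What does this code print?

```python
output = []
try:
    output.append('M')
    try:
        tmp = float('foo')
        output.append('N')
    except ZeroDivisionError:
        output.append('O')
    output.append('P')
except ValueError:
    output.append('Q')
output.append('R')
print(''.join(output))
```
MQR

Inner handler doesn't match, propagates to outer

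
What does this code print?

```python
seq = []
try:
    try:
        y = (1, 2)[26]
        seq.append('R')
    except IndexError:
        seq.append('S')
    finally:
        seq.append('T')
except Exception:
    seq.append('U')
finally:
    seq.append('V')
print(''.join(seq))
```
STV

Both finally blocks run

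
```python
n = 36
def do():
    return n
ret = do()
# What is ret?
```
36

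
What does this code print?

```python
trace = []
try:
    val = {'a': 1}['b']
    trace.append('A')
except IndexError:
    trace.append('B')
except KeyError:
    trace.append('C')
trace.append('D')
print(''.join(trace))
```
CD

KeyError is caught by its specific handler, not IndexError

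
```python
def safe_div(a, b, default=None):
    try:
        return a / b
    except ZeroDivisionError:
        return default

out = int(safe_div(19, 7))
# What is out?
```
2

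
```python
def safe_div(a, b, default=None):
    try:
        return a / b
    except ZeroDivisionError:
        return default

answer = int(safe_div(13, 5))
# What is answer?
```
2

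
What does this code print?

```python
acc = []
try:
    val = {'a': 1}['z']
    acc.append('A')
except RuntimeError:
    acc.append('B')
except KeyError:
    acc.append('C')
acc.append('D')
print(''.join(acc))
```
CD

KeyError is caught by its specific handler, not RuntimeError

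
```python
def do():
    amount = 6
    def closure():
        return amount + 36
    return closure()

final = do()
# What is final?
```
42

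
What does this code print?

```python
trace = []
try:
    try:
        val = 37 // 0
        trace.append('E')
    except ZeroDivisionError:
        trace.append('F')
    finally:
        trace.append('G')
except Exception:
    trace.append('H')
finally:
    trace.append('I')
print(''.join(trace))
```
FGI

Both finally blocks run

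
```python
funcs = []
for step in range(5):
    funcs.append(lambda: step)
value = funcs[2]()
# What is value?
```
4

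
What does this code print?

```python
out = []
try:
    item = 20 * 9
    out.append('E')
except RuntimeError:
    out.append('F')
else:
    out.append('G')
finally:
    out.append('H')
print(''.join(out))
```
EGH

else runs before finally when no exception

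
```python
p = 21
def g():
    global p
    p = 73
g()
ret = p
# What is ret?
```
73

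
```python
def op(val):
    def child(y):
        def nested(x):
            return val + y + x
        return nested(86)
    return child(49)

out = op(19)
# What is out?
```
154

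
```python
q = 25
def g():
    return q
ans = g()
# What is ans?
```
25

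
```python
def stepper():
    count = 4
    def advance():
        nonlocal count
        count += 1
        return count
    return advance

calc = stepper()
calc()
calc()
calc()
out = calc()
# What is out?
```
8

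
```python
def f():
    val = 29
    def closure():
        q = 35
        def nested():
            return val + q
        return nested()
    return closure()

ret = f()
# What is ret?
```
64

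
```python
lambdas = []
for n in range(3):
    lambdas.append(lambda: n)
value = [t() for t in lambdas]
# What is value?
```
[2, 2, 2]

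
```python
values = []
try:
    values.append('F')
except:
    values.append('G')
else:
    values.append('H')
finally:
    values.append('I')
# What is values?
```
['F', 'H', 'I']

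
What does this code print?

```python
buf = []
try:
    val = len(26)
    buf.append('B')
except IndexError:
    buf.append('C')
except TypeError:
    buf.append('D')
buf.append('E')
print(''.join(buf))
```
DE

TypeError is caught by its specific handler, not IndexError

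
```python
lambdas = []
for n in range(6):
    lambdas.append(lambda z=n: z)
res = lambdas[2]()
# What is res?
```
2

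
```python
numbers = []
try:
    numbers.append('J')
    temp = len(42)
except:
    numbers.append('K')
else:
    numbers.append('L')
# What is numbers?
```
['J', 'K']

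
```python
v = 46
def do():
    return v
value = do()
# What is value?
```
46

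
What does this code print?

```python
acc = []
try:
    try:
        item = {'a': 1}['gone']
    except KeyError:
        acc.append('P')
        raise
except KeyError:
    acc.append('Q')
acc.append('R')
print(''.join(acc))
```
PQR

raise without argument re-raises current exception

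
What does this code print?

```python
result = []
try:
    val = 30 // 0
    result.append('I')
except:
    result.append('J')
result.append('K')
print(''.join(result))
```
JK

Exception raised in try, caught by bare except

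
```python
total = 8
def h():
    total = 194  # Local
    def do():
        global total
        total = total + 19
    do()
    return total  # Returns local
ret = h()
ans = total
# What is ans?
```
27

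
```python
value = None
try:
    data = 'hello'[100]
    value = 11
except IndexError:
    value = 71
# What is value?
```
71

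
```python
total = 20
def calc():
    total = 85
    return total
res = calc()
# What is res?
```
85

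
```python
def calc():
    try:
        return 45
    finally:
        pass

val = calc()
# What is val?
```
45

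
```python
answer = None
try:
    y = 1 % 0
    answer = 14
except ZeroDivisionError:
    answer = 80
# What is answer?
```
80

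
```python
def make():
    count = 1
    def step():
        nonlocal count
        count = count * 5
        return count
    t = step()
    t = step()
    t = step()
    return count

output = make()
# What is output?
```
125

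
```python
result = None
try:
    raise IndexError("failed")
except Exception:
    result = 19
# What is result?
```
19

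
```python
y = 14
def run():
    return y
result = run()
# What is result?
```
14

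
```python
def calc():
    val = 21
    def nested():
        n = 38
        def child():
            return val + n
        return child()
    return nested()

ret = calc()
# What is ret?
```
59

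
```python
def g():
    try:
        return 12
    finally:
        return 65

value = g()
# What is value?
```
65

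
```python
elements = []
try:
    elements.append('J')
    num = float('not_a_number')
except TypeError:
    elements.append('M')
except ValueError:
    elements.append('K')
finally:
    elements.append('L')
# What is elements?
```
['J', 'K', 'L']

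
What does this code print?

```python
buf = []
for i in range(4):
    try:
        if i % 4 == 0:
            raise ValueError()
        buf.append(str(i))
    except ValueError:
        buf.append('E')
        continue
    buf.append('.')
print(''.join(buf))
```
E1.2.3.

continue in except skips rest of loop body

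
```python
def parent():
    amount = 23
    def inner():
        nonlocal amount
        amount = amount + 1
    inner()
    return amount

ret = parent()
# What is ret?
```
24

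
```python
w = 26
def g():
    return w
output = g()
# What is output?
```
26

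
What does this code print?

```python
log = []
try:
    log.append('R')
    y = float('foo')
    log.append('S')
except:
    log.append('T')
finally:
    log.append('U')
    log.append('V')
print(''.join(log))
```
RTUV

Code before exception runs, then except, then all of finally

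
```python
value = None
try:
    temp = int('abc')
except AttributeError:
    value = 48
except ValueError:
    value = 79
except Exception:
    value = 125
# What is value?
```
79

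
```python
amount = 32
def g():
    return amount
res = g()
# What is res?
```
32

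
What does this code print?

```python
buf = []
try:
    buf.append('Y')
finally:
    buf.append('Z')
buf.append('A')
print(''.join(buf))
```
YZA

try/finally without except, no exception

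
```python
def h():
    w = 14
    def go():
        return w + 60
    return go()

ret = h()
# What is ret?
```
74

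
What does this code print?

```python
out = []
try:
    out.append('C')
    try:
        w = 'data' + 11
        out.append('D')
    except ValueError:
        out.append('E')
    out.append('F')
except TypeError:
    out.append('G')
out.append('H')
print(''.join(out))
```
CGH

Inner handler doesn't match, propagates to outer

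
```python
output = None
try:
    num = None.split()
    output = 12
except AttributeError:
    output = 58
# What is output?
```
58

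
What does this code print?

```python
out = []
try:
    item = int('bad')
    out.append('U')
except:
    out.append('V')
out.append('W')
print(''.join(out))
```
VW

Exception raised in try, caught by bare except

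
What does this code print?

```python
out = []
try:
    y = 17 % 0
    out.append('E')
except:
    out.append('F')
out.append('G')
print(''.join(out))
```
FG

Exception raised in try, caught by bare except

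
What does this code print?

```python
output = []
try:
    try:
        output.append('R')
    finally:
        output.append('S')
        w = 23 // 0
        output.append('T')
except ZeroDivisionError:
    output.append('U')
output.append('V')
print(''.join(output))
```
RSUV

Exception in inner finally caught by outer except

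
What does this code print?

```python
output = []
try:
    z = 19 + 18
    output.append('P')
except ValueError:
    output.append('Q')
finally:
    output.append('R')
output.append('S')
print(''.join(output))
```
PRS

finally runs after normal execution too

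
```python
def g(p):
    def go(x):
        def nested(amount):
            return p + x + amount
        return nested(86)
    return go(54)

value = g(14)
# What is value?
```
154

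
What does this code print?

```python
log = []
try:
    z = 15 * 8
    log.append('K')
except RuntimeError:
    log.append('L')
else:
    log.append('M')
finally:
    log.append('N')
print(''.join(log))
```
KMN

else runs before finally when no exception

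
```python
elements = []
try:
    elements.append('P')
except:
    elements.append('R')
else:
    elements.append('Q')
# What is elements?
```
['P', 'Q']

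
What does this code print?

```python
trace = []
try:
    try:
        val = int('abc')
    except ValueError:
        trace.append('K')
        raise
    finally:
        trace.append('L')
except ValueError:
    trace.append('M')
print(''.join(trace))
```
KLM

finally runs before re-raised exception propagates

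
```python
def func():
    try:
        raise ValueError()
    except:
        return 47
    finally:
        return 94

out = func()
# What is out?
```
94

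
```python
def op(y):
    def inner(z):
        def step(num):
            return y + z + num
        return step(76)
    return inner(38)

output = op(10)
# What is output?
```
124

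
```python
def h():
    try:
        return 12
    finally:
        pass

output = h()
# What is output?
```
12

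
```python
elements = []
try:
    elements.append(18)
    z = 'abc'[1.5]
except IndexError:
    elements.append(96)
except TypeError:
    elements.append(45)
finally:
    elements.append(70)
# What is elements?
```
[18, 45, 70]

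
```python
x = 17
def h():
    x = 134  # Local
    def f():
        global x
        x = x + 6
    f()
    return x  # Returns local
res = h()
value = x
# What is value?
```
23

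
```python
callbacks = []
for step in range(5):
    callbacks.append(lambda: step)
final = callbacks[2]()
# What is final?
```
4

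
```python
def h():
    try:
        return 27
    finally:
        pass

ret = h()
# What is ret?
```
27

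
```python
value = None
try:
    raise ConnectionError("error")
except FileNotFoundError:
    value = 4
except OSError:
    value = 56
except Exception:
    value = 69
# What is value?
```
56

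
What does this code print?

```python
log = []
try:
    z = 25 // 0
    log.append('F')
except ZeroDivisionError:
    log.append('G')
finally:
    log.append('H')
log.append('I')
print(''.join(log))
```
GHI

finally always runs, even after exception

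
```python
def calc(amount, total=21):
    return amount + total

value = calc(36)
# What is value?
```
57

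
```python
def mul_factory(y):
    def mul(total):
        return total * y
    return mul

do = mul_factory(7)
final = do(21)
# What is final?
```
147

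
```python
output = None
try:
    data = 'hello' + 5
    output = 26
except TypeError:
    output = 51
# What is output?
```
51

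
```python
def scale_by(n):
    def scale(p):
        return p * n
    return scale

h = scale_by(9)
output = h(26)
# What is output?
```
234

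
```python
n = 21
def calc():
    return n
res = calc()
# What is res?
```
21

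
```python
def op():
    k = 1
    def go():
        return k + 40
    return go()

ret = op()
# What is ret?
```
41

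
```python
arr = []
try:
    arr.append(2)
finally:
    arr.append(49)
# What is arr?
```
[2, 49]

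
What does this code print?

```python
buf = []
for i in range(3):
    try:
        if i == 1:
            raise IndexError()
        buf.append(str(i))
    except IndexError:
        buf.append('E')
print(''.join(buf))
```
0E2

Exception on i=1 caught, loop continues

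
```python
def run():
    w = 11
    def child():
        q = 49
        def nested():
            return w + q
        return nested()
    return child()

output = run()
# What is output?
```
60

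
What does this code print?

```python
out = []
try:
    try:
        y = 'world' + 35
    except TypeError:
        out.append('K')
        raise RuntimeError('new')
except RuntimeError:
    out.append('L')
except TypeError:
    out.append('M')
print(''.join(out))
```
KL

New RuntimeError raised, caught by outer RuntimeError handler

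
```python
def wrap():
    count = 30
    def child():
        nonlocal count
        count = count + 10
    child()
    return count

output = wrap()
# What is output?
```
40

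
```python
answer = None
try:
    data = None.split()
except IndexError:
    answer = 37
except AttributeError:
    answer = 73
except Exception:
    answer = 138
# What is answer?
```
73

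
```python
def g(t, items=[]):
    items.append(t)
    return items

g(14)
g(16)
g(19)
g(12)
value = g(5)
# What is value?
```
[14, 16, 19, 12, 5]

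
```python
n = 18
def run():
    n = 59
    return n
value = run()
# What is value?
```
59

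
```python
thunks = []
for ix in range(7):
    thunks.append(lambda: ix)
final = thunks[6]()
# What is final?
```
6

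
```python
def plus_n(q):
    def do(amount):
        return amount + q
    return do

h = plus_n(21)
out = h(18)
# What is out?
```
39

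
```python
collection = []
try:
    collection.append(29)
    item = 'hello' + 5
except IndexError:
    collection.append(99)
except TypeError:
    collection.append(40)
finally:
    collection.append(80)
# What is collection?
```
[29, 40, 80]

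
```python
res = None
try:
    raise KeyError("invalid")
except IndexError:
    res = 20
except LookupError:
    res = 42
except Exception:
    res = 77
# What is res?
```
42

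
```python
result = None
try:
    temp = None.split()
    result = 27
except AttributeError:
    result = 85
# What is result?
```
85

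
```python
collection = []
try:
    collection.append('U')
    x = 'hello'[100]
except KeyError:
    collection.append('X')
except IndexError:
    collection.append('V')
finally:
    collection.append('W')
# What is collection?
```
['U', 'V', 'W']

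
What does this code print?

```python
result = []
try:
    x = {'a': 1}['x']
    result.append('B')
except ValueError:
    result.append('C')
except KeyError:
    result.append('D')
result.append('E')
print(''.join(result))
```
DE

KeyError is caught by its specific handler, not ValueError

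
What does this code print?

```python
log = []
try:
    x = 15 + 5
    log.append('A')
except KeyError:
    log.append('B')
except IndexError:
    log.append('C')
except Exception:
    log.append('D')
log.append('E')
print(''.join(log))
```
AE

No exception, try block completes normally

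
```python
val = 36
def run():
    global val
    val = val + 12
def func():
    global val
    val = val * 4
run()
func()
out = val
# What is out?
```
192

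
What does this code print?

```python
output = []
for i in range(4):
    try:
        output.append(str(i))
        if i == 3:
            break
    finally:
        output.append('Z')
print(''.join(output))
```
0Z1Z2Z3Z

finally runs even when breaking out of loop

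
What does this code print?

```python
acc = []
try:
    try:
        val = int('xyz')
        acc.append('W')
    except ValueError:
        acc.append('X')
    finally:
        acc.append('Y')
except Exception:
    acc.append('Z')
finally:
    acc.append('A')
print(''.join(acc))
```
XYA

Both finally blocks run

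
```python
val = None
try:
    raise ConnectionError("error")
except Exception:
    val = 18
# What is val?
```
18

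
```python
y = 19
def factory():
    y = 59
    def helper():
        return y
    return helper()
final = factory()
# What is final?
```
59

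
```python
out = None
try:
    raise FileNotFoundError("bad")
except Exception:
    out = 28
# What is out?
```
28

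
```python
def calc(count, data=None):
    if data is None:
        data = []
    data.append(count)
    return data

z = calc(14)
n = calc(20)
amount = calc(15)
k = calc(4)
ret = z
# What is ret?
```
[14]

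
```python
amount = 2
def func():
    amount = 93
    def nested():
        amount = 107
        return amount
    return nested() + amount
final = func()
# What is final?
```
200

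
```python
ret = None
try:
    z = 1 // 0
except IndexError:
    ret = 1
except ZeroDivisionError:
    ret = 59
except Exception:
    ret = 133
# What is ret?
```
59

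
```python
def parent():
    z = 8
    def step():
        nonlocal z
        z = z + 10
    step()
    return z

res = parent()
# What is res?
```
18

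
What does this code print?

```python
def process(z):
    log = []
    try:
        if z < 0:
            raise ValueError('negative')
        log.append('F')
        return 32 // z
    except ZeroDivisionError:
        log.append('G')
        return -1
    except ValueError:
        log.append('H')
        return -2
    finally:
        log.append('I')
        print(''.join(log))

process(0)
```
FGI

z=0 causes ZeroDivisionError, caught, finally prints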